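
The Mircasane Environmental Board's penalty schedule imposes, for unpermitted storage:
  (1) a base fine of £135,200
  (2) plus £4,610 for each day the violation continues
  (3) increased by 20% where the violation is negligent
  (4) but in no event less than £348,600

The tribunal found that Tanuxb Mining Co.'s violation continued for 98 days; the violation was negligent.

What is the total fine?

Per-day component: 98 × £4,610 = £451,780
Base plus per-day: £135,200 + £451,780 = £586,980
Enhancement: 20% of £586,980 = £117,396
Enhanced fine: £586,980 + £117,396 = £704,376
Minimum £348,600: £704,376 meets the minimum, no increase.

Civil penalty: £704,376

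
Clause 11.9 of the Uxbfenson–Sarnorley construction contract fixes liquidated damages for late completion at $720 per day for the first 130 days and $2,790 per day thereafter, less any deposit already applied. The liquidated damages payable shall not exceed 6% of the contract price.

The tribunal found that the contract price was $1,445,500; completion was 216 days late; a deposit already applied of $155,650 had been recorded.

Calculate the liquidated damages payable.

First 130 days: 130 × $720 = $93,600
Remaining days: (216 − 130) × $2,790 = $239,940
Accrued per-day damages: $93,600 + $239,940 = $333,540
Less deposit already applied: $333,540 − $155,650 = $177,890
Cap: 6% of $1,445,500 = $86,730
Cap at $86,730: $177,890 exceeds the cap → $86,730

$86,730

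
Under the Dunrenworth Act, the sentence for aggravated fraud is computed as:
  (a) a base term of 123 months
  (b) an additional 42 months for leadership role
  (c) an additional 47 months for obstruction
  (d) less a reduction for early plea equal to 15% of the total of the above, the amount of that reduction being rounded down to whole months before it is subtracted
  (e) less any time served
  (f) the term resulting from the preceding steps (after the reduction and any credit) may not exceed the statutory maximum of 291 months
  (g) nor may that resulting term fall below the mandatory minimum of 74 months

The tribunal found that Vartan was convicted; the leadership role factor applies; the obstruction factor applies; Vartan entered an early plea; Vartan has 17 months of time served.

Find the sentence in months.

Leadership role enhancement: +42 months
Obstruction enhancement: +47 months
Adjusted term: 123 months + 42 months + 47 months = 212 months
Early plea reduction: 15% of 212 months = 31 months (rounded down)
After reduction: 212 − 31 = 181 months
Less time served: 181 months − 17 months = 164 months
Cap at 291 months: 164 months is within the cap, no reduction.
Minimum 74 months: 164 months meets the minimum, no increase.

164 months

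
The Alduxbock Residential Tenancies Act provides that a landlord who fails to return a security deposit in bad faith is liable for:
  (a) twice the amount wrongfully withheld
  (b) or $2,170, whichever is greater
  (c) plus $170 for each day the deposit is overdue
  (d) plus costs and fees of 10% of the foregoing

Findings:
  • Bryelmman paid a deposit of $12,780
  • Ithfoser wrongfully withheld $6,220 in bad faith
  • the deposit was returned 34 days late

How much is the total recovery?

Doubled: 2 × $6,220 = $12,440
Minimum $2,170: $12,440 meets the minimum, no increase.
Late-return penalty: 34 × $170 = $5,780
Damages plus late penalty: $12,440 + $5,780 = $18,220
Costs and fees: 10% of $18,220 = $1,822
Total recovery: $18,220 + $1,822 = $20,042

$20,042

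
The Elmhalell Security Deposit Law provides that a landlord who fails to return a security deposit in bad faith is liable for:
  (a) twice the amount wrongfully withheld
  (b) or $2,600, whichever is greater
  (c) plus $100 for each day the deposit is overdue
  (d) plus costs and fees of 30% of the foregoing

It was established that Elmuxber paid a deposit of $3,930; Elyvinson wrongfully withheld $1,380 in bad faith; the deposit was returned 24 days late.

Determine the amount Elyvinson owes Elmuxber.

Recovery: $6,708

Doubled: 2 × $1,380 = $2,760
Minimum $2,600: $2,760 meets the minimum, no increase.
Late-return penalty: 24 × $100 = $2,400
Damages plus late penalty: $2,760 + $2,400 = $5,160
Costs and fees: 30% of $5,160 = $1,548
Total recovery: $5,160 + $1,548 = $6,708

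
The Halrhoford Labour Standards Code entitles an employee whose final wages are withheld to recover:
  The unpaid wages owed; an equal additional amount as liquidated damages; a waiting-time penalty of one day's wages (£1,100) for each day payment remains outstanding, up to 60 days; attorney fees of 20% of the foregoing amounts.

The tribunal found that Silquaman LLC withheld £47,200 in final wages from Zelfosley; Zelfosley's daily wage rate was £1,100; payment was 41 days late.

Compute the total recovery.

£167,400

Liquidated damages (equal amount): £47,200
Penalty days: min(41, 60) = 41
Waiting-time penalty: 41 × £1,100 = £45,100
Subtotal: £47,200 + £47,200 + £45,100 = £139,500
Attorney fees: 20% of £139,500 = £27,900
Total award: £139,500 + £27,900 = £167,400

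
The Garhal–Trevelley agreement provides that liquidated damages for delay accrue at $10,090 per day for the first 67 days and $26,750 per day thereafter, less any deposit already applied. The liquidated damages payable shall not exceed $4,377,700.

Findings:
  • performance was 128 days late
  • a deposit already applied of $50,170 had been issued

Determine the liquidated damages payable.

First 67 days: 67 × $10,090 = $676,030
Remaining days: (128 − 67) × $26,750 = $1,631,750
Accrued per-day damages: $676,030 + $1,631,750 = $2,307,780
Less deposit already applied: $2,307,780 − $50,170 = $2,257,610
Cap at $4,377,700: $2,257,610 is within the cap, no reduction.

$2,257,610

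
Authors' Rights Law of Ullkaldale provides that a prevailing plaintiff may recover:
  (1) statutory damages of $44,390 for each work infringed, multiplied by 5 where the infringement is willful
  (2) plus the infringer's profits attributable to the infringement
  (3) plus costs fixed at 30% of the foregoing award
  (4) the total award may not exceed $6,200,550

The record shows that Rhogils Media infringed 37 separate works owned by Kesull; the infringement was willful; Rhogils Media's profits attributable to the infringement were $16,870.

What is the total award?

Statutory damages: 37 × $44,390 = $1,642,430
Multiplied by 5: 5 × $1,642,430 = $8,212,150
Combined award: $8,212,150 + $16,870 = $8,229,020
Costs: 30% of $8,229,020 = $2,468,706
Award plus costs: $8,229,020 + $2,468,706 = $10,697,726
Cap at $6,200,550: $10,697,726 exceeds the cap → $6,200,550

$6,200,550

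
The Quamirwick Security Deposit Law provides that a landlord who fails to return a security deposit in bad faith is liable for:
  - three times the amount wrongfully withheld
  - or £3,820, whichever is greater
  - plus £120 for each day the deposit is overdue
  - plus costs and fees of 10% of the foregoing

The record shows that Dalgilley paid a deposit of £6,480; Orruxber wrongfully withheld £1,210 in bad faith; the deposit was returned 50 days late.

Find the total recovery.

Trebled: 3 × £1,210 = £3,630
Minimum £3,820: £3,630 is below the minimum → £3,820
Late-return penalty: 50 × £120 = £6,000
Damages plus late penalty: £3,820 + £6,000 = £9,820
Costs and fees: 10% of £9,820 = £982
Total recovery: £9,820 + £982 = £10,802

£10,802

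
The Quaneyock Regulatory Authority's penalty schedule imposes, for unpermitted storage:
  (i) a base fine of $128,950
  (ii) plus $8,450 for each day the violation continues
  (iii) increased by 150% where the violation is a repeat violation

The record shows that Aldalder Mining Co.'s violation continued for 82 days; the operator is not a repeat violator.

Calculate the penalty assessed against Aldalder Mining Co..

Per-day component: 82 × $8,450 = $692,900
Base plus per-day: $128,950 + $692,900 = $821,850
The operator is not a repeat violator: no 150% increase.

$821,850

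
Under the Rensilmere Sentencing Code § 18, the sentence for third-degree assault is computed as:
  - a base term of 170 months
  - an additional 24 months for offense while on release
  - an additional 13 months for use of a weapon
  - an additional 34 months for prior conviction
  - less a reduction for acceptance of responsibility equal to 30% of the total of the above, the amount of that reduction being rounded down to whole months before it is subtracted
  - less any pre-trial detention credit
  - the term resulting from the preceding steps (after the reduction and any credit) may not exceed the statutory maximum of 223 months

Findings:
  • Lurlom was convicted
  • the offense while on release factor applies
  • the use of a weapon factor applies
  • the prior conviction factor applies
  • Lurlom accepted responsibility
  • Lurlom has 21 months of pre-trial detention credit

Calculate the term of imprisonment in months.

148 months

Offense while on release enhancement: +24 months
Use of a weapon enhancement: +13 months
Prior conviction enhancement: +34 months
Adjusted term: 170 months + 24 months + 13 months + 34 months = 241 months
Acceptance of responsibility reduction: 30% of 241 months = 72 months (rounded down)
After reduction: 241 − 72 = 169 months
Less pre-trial detention credit: 169 months − 21 months = 148 months
Cap at 223 months: 148 months is within the cap, no reduction.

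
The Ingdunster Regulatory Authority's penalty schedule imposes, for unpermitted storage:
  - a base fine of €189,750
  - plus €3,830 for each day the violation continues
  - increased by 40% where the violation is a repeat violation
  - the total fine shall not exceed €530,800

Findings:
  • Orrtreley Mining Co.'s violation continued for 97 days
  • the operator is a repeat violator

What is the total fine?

Per-day component: 97 × €3,830 = €371,510
Base plus per-day: €189,750 + €371,510 = €561,260
Enhancement: 40% of €561,260 = €224,504
Enhanced fine: €561,260 + €224,504 = €785,764
Cap at €530,800: €785,764 exceeds the cap → €530,800

Civil penalty: €530,800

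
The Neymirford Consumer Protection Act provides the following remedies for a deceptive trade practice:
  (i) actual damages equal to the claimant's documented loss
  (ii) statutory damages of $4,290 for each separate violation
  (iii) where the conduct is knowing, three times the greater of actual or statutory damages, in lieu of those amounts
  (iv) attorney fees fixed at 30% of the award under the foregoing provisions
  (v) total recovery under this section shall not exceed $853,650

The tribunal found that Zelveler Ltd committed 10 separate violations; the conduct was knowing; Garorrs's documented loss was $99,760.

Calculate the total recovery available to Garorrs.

$389,064

Statutory damages: 10 × $4,290 = $42,900
Greater of actual damages ($99,760) or statutory damages ($42,900): $99,760
Trebled: 3 × $99,760 = $299,280
Attorney fees: 30% of $299,280 = $89,784
Total before cap: $299,280 + $89,784 = $389,064
Cap at $853,650: $389,064 is within the cap, no reduction.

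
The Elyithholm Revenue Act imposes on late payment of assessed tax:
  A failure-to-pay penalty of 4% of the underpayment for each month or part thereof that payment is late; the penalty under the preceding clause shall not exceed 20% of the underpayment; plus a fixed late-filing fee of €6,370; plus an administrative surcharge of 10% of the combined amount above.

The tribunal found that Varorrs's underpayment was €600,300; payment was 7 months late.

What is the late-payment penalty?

€139,073

Accrued rate: 4% × 7 = 28%, capped at 20% → 20%
Failure-to-pay penalty: 20% of €600,300 = €120,060
Penalty before surcharge: €120,060 + €6,370 = €126,430
Administrative surcharge: 10% of €126,430 = €12,643
Total penalty: €126,430 + €12,643 = €139,073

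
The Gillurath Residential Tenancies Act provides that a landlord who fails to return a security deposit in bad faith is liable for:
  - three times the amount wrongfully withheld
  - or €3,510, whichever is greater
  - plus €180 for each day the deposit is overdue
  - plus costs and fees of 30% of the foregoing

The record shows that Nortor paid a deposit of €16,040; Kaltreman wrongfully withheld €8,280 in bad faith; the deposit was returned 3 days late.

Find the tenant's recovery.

Recovery: €32,994

Trebled: 3 × €8,280 = €24,840
Minimum €3,510: €24,840 meets the minimum, no increase.
Late-return penalty: 3 × €180 = €540
Damages plus late penalty: €24,840 + €540 = €25,380
Costs and fees: 30% of €25,380 = €7,614
Total recovery: €25,380 + €7,614 = €32,994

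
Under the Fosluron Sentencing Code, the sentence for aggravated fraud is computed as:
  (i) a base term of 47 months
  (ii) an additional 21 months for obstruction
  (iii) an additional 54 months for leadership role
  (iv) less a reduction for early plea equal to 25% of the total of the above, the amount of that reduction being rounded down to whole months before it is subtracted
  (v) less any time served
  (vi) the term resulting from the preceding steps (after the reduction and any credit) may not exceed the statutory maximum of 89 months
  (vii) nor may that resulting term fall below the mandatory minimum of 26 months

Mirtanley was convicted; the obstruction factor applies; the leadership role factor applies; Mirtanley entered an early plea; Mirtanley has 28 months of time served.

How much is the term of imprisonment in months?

Obstruction enhancement: +21 months
Leadership role enhancement: +54 months
Adjusted term: 47 months + 21 months + 54 months = 122 months
Early plea reduction: 25% of 122 months = 30 months (rounded down)
After reduction: 122 − 30 = 92 months
Less time served: 92 months − 28 months = 64 months
Cap at 89 months: 64 months is within the cap, no reduction.
Minimum 26 months: 64 months meets the minimum, no increase.

64 months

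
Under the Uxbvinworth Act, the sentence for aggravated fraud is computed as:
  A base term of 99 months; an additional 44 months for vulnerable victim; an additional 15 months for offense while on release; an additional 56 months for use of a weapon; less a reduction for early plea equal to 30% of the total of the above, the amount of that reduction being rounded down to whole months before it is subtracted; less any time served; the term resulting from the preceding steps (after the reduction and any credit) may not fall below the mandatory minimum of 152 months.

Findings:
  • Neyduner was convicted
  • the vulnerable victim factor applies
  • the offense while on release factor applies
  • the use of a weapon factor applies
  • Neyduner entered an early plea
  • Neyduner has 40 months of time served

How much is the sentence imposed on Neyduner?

Vulnerable victim enhancement: +44 months
Offense while on release enhancement: +15 months
Use of a weapon enhancement: +56 months
Adjusted term: 99 months + 44 months + 15 months + 56 months = 214 months
Early plea reduction: 30% of 214 months = 64 months (rounded down)
After reduction: 214 − 64 = 150 months
Less time served: 150 months − 40 months = 110 months
Minimum 152 months: 110 months is below the minimum → 152 months

Sentence: 152 months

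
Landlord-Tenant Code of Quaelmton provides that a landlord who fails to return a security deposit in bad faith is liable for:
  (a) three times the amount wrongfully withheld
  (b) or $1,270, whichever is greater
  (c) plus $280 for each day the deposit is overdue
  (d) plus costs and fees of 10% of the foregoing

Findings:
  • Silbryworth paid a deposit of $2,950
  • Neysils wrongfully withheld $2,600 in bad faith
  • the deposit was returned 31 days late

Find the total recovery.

$18,128

Trebled: 3 × $2,600 = $7,800
Minimum $1,270: $7,800 meets the minimum, no increase.
Late-return penalty: 31 × $280 = $8,680
Damages plus late penalty: $7,800 + $8,680 = $16,480
Costs and fees: 10% of $16,480 = $1,648
Total recovery: $16,480 + $1,648 = $18,128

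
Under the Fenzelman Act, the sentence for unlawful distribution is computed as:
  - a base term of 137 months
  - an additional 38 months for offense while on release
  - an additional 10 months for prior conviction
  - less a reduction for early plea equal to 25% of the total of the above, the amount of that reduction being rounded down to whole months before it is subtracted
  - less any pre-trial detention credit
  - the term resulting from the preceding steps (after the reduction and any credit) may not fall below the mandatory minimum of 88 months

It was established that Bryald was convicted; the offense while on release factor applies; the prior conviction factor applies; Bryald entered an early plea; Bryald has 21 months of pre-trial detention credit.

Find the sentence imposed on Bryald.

Offense while on release enhancement: +38 months
Prior conviction enhancement: +10 months
Adjusted term: 137 months + 38 months + 10 months = 185 months
Early plea reduction: 25% of 185 months = 46 months (rounded down)
After reduction: 185 − 46 = 139 months
Less pre-trial detention credit: 139 months − 21 months = 118 months
Minimum 88 months: 118 months meets the minimum, no increase.

Sentence: 118 months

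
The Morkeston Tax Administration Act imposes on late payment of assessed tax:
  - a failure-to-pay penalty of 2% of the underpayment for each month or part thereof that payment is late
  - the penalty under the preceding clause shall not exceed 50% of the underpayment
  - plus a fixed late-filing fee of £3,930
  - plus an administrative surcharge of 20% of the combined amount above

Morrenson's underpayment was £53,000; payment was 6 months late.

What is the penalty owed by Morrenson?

£12,348

Accrued rate: 2% × 6 = 12%, capped at 50% → 12%
Failure-to-pay penalty: 12% of £53,000 = £6,360
Penalty before surcharge: £6,360 + £3,930 = £10,290
Administrative surcharge: 20% of £10,290 = £2,058
Total penalty: £10,290 + £2,058 = £12,348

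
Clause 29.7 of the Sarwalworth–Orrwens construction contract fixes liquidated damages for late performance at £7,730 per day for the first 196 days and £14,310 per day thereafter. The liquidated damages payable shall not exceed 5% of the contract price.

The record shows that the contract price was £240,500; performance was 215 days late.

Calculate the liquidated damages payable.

First 196 days: 196 × £7,730 = £1,515,080
Remaining days: (215 − 196) × £14,310 = £271,890
Accrued per-day damages: £1,515,080 + £271,890 = £1,786,970
Cap: 5% of £240,500 = £12,025
Cap at £12,025: £1,786,970 exceeds the cap → £12,025

£12,025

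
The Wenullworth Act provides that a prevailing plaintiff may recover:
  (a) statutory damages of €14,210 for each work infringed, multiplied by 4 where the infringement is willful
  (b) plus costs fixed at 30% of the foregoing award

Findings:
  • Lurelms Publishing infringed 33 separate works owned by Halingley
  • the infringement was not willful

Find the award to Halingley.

Statutory damages: 33 × €14,210 = €468,930
Infringement not willful: no ×4 enhancement.
Costs: 30% of €468,930 = €140,679
Award plus costs: €468,930 + €140,679 = €609,609

Award: €609,609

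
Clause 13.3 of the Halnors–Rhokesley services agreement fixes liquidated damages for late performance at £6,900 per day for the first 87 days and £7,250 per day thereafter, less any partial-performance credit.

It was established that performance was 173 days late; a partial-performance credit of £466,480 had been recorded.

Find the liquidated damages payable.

£757,320

First 87 days: 87 × £6,900 = £600,300
Remaining days: (173 − 87) × £7,250 = £623,500
Accrued per-day damages: £600,300 + £623,500 = £1,223,800
Less partial-performance credit: £1,223,800 − £466,480 = £757,320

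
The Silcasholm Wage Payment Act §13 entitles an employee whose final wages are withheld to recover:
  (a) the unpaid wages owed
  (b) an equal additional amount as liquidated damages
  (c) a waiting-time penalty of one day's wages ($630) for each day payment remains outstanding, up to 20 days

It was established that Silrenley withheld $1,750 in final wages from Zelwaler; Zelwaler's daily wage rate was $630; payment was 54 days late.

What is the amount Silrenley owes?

$16,100

Liquidated damages (equal amount): $1,750
Penalty days: min(54, 20) = 20
Waiting-time penalty: 20 × $630 = $12,600
Total award: $1,750 + $1,750 + $12,600 = $16,100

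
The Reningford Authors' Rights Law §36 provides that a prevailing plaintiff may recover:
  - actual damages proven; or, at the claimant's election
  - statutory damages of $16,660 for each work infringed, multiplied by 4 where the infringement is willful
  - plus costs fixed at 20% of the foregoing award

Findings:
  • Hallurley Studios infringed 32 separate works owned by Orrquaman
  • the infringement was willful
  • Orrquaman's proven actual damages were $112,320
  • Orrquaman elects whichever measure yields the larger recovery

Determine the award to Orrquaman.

Statutory damages: 32 × $16,660 = $533,120
Multiplied by 4: 4 × $533,120 = $2,132,480
Greater of actual damages ($112,320) or enhanced statutory damages ($2,132,480): $2,132,480
Costs: 20% of $2,132,480 = $426,496
Award plus costs: $2,132,480 + $426,496 = $2,558,976

$2,558,976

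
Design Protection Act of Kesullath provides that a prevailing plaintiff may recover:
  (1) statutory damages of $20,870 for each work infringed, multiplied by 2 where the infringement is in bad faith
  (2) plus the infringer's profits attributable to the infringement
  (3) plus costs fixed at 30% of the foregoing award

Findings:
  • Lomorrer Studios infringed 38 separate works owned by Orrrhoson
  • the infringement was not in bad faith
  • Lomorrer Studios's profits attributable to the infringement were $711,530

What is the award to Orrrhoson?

$1,955,967

Statutory damages: 38 × $20,870 = $793,060
Infringement not in bad faith: no ×2 enhancement.
Combined award: $793,060 + $711,530 = $1,504,590
Costs: 30% of $1,504,590 = $451,377
Award plus costs: $1,504,590 + $451,377 = $1,955,967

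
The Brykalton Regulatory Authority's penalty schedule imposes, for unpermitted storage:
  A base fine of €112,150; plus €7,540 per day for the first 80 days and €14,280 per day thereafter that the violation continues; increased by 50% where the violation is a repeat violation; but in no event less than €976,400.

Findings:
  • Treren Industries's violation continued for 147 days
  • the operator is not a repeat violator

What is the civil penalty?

Civil penalty: €1,672,110

First 80 days: 80 × €7,540 = €603,200
Remaining days: (147 − 80) × €14,280 = €956,760
Per-day component: €603,200 + €956,760 = €1,559,960
Base plus per-day: €112,150 + €1,559,960 = €1,672,110
The operator is not a repeat violator: no 50% increase.
Minimum €976,400: €1,672,110 meets the minimum, no increase.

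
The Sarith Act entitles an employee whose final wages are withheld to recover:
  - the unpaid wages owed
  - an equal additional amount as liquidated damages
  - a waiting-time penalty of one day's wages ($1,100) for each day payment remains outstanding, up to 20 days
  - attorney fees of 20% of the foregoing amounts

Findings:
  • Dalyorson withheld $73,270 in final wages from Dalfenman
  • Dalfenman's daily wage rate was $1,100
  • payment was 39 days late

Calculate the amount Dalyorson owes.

$202,248

Liquidated damages (equal amount): $73,270
Penalty days: min(39, 20) = 20
Waiting-time penalty: 20 × $1,100 = $22,000
Subtotal: $73,270 + $73,270 + $22,000 = $168,540
Attorney fees: 20% of $168,540 = $33,708
Total award: $168,540 + $33,708 = $202,248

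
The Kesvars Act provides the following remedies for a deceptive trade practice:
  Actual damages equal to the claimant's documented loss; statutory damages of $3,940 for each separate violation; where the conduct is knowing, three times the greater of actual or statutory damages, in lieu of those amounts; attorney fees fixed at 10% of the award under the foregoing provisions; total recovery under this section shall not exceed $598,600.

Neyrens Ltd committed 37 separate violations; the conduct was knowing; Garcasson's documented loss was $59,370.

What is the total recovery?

Statutory damages: 37 × $3,940 = $145,780
Greater of actual damages ($59,370) or statutory damages ($145,780): $145,780
Trebled: 3 × $145,780 = $437,340
Attorney fees: 10% of $437,340 = $43,734
Total before cap: $437,340 + $43,734 = $481,074
Cap at $598,600: $481,074 is within the cap, no reduction.

$481,074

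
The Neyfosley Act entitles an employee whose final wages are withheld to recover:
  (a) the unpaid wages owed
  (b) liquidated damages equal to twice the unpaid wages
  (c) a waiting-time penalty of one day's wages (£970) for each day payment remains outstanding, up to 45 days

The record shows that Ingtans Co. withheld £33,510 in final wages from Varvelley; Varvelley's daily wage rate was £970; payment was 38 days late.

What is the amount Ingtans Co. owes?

Doubled: 2 × £33,510 = £67,020
Penalty days: min(38, 45) = 38
Waiting-time penalty: 38 × £970 = £36,860
Total award: £33,510 + £67,020 + £36,860 = £137,390

£137,390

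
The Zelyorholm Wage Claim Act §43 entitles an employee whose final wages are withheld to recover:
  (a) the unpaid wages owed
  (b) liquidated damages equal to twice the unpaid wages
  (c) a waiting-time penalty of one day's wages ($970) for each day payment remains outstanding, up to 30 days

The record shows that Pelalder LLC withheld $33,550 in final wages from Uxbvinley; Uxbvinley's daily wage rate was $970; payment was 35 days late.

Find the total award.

Doubled: 2 × $33,550 = $67,100
Penalty days: min(35, 30) = 30
Waiting-time penalty: 30 × $970 = $29,100
Total award: $33,550 + $67,100 + $29,100 = $129,750

$129,750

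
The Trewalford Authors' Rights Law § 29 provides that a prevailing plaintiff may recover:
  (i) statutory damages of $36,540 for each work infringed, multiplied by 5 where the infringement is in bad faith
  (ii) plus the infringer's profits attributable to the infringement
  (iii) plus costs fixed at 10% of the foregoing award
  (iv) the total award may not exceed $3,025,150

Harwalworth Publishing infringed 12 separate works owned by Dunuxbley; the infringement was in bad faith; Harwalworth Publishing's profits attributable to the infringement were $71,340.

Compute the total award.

$2,490,114

Statutory damages: 12 × $36,540 = $438,480
Multiplied by 5: 5 × $438,480 = $2,192,400
Combined award: $2,192,400 + $71,340 = $2,263,740
Costs: 10% of $2,263,740 = $226,374
Award plus costs: $2,263,740 + $226,374 = $2,490,114
Cap at $3,025,150: $2,490,114 is within the cap, no reduction.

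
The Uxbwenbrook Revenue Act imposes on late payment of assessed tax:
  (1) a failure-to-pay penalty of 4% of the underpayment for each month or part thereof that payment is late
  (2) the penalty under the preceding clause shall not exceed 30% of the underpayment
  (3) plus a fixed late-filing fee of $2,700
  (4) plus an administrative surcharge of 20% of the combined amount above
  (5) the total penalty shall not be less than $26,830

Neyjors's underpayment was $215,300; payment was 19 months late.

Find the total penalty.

Accrued rate: 4% × 19 = 76%, capped at 30% → 30%
Failure-to-pay penalty: 30% of $215,300 = $64,590
Penalty before surcharge: $64,590 + $2,700 = $67,290
Administrative surcharge: 20% of $67,290 = $13,458
Total penalty: $67,290 + $13,458 = $80,748
Minimum $26,830: $80,748 meets the minimum, no increase.

$80,748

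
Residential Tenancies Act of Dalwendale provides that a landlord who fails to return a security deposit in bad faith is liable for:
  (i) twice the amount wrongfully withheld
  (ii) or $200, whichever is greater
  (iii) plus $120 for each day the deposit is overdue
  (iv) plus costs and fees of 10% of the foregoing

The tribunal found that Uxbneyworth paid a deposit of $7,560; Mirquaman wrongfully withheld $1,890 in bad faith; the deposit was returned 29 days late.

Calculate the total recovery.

Doubled: 2 × $1,890 = $3,780
Minimum $200: $3,780 meets the minimum, no increase.
Late-return penalty: 29 × $120 = $3,480
Damages plus late penalty: $3,780 + $3,480 = $7,260
Costs and fees: 10% of $7,260 = $726
Total recovery: $7,260 + $726 = $7,986

$7,986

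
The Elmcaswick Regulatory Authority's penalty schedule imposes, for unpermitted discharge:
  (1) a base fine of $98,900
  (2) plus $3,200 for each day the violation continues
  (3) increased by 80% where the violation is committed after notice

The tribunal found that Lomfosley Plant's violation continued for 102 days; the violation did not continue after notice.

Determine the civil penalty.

Per-day component: 102 × $3,200 = $326,400
Base plus per-day: $98,900 + $326,400 = $425,300
The violation did not continue after notice: no 80% increase.

$425,300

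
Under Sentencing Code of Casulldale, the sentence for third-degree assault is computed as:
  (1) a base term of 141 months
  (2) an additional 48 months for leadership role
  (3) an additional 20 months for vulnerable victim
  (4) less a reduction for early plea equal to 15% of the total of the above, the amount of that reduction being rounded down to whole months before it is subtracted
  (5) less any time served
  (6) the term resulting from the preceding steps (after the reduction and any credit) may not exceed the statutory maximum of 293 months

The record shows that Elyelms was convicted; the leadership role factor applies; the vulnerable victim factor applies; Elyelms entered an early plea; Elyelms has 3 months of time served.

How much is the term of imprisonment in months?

Leadership role enhancement: +48 months
Vulnerable victim enhancement: +20 months
Adjusted term: 141 months + 48 months + 20 months = 209 months
Early plea reduction: 15% of 209 months = 31 months (rounded down)
After reduction: 209 − 31 = 178 months
Less time served: 178 months − 3 months = 175 months
Cap at 293 months: 175 months is within the cap, no reduction.

175 months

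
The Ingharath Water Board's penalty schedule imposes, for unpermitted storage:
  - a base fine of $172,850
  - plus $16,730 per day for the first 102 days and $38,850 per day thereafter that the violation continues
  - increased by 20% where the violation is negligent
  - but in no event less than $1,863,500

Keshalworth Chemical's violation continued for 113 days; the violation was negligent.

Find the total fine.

$2,767,992

First 102 days: 102 × $16,730 = $1,706,460
Remaining days: (113 − 102) × $38,850 = $427,350
Per-day component: $1,706,460 + $427,350 = $2,133,810
Base plus per-day: $172,850 + $2,133,810 = $2,306,660
Enhancement: 20% of $2,306,660 = $461,332
Enhanced fine: $2,306,660 + $461,332 = $2,767,992
Minimum $1,863,500: $2,767,992 meets the minimum, no increase.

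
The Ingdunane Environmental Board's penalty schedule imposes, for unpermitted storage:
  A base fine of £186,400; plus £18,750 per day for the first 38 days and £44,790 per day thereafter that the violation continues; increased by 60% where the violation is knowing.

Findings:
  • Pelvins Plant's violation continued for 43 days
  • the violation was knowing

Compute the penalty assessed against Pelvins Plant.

£1,796,560

First 38 days: 38 × £18,750 = £712,500
Remaining days: (43 − 38) × £44,790 = £223,950
Per-day component: £712,500 + £223,950 = £936,450
Base plus per-day: £186,400 + £936,450 = £1,122,850
Enhancement: 60% of £1,122,850 = £673,710
Enhanced fine: £1,122,850 + £673,710 = £1,796,560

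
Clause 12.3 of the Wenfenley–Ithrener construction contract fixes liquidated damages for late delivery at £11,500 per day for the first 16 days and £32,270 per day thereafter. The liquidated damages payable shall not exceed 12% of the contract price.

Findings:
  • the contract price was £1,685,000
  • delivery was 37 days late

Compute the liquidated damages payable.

First 16 days: 16 × £11,500 = £184,000
Remaining days: (37 − 16) × £32,270 = £677,670
Accrued per-day damages: £184,000 + £677,670 = £861,670
Cap: 12% of £1,685,000 = £202,200
Cap at £202,200: £861,670 exceeds the cap → £202,200

Liquidated damages: £202,200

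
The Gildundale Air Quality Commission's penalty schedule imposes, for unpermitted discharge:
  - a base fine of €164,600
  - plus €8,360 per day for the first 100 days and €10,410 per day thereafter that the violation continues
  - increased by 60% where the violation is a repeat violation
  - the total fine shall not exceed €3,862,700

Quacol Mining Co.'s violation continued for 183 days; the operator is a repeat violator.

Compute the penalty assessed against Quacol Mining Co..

€2,983,408

First 100 days: 100 × €8,360 = €836,000
Remaining days: (183 − 100) × €10,410 = €864,030
Per-day component: €836,000 + €864,030 = €1,700,030
Base plus per-day: €164,600 + €1,700,030 = €1,864,630
Enhancement: 60% of €1,864,630 = €1,118,778
Enhanced fine: €1,864,630 + €1,118,778 = €2,983,408
Cap at €3,862,700: €2,983,408 is within the cap, no reduction.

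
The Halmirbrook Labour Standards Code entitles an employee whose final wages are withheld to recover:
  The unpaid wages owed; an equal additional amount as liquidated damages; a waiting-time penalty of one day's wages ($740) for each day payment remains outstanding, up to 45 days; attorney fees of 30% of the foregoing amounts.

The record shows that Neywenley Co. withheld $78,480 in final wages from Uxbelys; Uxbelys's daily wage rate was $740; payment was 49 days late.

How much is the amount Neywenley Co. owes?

Liquidated damages (equal amount): $78,480
Penalty days: min(49, 45) = 45
Waiting-time penalty: 45 × $740 = $33,300
Subtotal: $78,480 + $78,480 + $33,300 = $190,260
Attorney fees: 30% of $190,260 = $57,078
Total award: $190,260 + $57,078 = $247,338

$247,338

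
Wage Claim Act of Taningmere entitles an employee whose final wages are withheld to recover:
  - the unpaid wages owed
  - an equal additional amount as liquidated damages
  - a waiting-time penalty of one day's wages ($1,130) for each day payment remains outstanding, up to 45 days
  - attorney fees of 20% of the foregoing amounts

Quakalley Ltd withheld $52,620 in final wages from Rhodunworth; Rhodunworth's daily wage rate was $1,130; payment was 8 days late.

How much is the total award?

$137,136

Liquidated damages (equal amount): $52,620
Penalty days: min(8, 45) = 8
Waiting-time penalty: 8 × $1,130 = $9,040
Subtotal: $52,620 + $52,620 + $9,040 = $114,280
Attorney fees: 20% of $114,280 = $22,856
Total award: $114,280 + $22,856 = $137,136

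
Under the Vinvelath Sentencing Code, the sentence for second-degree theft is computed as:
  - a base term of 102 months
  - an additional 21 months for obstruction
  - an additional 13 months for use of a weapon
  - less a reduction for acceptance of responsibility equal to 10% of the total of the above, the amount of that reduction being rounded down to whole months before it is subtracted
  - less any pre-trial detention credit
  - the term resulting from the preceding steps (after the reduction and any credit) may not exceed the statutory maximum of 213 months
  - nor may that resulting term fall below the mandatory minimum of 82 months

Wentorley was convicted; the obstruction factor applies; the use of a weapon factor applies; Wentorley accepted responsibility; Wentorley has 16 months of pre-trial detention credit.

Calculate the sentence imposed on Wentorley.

Obstruction enhancement: +21 months
Use of a weapon enhancement: +13 months
Adjusted term: 102 months + 21 months + 13 months = 136 months
Acceptance of responsibility reduction: 10% of 136 months = 13 months (rounded down)
After reduction: 136 − 13 = 123 months
Less pre-trial detention credit: 123 months − 16 months = 107 months
Cap at 213 months: 107 months is within the cap, no reduction.
Minimum 82 months: 107 months meets the minimum, no increase.

107 months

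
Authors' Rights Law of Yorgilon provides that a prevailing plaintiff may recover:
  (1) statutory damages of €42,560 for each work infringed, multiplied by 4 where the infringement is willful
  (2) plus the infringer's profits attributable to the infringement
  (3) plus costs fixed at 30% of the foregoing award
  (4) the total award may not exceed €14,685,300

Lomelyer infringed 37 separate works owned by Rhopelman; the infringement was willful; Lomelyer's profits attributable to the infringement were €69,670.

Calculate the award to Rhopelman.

€8,279,115

Statutory damages: 37 × €42,560 = €1,574,720
Multiplied by 4: 4 × €1,574,720 = €6,298,880
Combined award: €6,298,880 + €69,670 = €6,368,550
Costs: 30% of €6,368,550 = €1,910,565
Award plus costs: €6,368,550 + €1,910,565 = €8,279,115
Cap at €14,685,300: €8,279,115 is within the cap, no reduction.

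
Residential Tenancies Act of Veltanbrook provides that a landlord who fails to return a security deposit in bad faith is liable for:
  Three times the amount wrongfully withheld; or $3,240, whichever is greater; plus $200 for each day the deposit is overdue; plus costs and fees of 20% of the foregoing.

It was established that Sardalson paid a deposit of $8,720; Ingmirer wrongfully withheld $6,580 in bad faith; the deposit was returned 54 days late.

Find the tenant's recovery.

$36,648

Trebled: 3 × $6,580 = $19,740
Minimum $3,240: $19,740 meets the minimum, no increase.
Late-return penalty: 54 × $200 = $10,800
Damages plus late penalty: $19,740 + $10,800 = $30,540
Costs and fees: 20% of $30,540 = $6,108
Total recovery: $30,540 + $6,108 = $36,648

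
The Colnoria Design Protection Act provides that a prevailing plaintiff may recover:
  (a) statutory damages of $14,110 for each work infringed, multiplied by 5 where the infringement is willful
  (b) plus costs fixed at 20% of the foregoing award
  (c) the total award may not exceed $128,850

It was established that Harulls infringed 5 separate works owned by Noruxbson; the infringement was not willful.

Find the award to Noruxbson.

$84,660

Statutory damages: 5 × $14,110 = $70,550
Infringement not willful: no ×5 enhancement.
Costs: 20% of $70,550 = $14,110
Award plus costs: $70,550 + $14,110 = $84,660
Cap at $128,850: $84,660 is within the cap, no reduction.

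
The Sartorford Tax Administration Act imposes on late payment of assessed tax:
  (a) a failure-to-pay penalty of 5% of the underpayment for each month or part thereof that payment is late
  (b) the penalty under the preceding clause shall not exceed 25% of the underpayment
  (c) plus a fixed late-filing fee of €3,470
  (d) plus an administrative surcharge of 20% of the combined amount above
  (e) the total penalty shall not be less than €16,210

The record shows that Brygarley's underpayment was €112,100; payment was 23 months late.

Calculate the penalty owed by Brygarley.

€37,794

Accrued rate: 5% × 23 = 115%, capped at 25% → 25%
Failure-to-pay penalty: 25% of €112,100 = €28,025
Penalty before surcharge: €28,025 + €3,470 = €31,495
Administrative surcharge: 20% of €31,495 = €6,299
Total penalty: €31,495 + €6,299 = €37,794
Minimum €16,210: €37,794 meets the minimum, no increase.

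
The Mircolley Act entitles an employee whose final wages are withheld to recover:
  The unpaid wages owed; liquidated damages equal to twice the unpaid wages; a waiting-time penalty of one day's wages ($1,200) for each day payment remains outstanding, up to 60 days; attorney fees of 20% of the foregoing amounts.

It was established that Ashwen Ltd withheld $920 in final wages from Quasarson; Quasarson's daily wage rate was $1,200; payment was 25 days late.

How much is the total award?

Doubled: 2 × $920 = $1,840
Penalty days: min(25, 60) = 25
Waiting-time penalty: 25 × $1,200 = $30,000
Subtotal: $920 + $1,840 + $30,000 = $32,760
Attorney fees: 20% of $32,760 = $6,552
Total award: $32,760 + $6,552 = $39,312

$39,312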